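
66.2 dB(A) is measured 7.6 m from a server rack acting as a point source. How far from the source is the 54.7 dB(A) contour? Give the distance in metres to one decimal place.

28.6 m

The 11.5 dB drop corresponds to a distance ratio of 10^(11.5/20) for a point source.
r₂ = 7.6·10^((66.2−54.7)/20) = 7.6·10^(11.5/20) = 28.56 m.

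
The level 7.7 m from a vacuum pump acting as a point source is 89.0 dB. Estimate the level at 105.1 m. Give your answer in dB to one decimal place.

66.3 dB

Point-source attenuation: ΔL = 20·log₁₀(r₂/r₁) = 20·log₁₀(105.1/7.7) = 22.702 dB.
L₂ = 89.0 − 20·log₁₀(105.1/7.7) = 89.0 − 22.702 = 66.30 dB.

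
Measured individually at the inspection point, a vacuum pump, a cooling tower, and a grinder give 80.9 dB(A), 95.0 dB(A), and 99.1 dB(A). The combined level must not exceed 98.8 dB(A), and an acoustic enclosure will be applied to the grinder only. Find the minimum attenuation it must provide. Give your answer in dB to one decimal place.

2.8 dB

Everything except the grinder sums to 10^(80.9/10) + 10^(95.0/10) = 3.285e+09 in linear terms, 95.17 dB(A).
To meet 98.8 dB(A) overall, the treated grinder may contribute at most 10^(98.8/10) − 3.285e+09 = 4.300e+09, i.e. 96.34 dB(A).
Required insertion loss = 99.1 − 96.34 = 2.76 dB.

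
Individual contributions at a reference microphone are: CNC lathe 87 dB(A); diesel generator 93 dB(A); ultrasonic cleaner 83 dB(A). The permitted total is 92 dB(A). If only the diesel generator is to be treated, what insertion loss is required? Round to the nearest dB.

4 dB

Fixed contribution from the other sources: Σ 10^(L/10) = 10^(87/10) + 10^(83/10) = 7.007e+08 (88.46 dB(A)).
The limit corresponds to 10^(92/10) = 1.585e+09; subtracting the fixed part leaves 8.842e+08 for the diesel generator, i.e. 89.47 dB(A).
So the diesel generator must be reduced from 93 to 89.47 dB(A): IL = 3.53 dB.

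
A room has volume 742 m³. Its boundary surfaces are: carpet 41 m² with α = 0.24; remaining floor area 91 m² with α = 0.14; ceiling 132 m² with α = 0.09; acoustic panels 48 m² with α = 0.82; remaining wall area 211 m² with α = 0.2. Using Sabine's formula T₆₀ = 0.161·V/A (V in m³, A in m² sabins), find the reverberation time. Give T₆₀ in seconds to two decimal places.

1.03 s

Total absorption A = 41·0.24 + 91·0.14 + 132·0.09 + 48·0.82 + 211·0.2 = 116.02 m² sabins.
T₆₀ = 0.161 × 742 / 116.02 = 1.030 s.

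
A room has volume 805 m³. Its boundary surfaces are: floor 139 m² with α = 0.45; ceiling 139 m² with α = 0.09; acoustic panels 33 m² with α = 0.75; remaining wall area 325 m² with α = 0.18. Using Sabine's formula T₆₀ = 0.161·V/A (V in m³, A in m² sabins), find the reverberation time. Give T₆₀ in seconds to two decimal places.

Summing Sᵢαᵢ: 139·0.45 + 139·0.09 + 33·0.75 + 325·0.18 = 158.31 m².
T₆₀ = 0.161·V/A = 0.161·805/158.31 = 0.819 s.

0.82 s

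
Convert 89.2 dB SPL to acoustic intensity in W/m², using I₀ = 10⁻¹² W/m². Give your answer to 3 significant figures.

0.000832 W/m²

I/I₀ = 10^(89.2/10) = 8.318e+08, so I = 8.318e+08 × 10⁻¹² W/m².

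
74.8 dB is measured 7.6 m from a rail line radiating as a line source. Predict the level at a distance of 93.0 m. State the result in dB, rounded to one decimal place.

Cylindrical spreading from a line source gives a 10·log₁₀(r₂/r₁) drop.
L₂ = 74.8 − 10·log₁₀(93.0/7.6) = 74.8 − 10.877 = 63.92 dB.

63.9 dB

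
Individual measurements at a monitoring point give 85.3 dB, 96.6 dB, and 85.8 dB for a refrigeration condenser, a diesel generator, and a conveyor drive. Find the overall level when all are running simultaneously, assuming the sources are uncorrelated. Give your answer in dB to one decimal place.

97.2 dB

Incoherent sources combine by intensity addition: L_total = 10·log₁₀(Σ 10^(L_i/10)).
Σ 10^(L/10) = 10^(85.3/10) + 10^(96.6/10) + 10^(85.8/10) = 5.290e+09.
L_total = 10·log₁₀(5.290e+09) = 97.23 dB.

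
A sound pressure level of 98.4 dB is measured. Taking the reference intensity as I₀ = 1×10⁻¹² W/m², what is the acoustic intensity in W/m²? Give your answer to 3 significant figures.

I/I₀ = 10^(98.4/10) = 6.918e+09, so I = 6.918e+09 × 10⁻¹² W/m².

0.00692 W/m²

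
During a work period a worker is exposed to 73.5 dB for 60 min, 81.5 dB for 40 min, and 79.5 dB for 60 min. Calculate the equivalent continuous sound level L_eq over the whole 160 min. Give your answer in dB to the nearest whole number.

L_eq = 10·log₁₀[(1/T)·Σ tᵢ·10^(Lᵢ/10)] with T = 160 min.
Σ tᵢ·10^(Lᵢ/10) = 60·10^(73.5/10) + 40·10^(81.5/10) + 60·10^(79.5/10) = 1.234e+10.
L_eq = 10·log₁₀(1.234e+10/160) = 78.87 dB.

79 dB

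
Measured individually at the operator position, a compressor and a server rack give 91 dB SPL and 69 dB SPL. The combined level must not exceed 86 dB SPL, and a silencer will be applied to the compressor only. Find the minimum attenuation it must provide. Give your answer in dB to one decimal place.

5.1 dB

Everything except the compressor sums to 10^(69/10) = 7.943e+06 in linear terms, 69.00 dB SPL.
To meet 86 dB SPL overall, the treated compressor may contribute at most 10^(86/10) − 7.943e+06 = 3.902e+08, i.e. 85.91 dB SPL.
So the compressor must be reduced from 91 to 85.91 dB SPL: IL = 5.09 dB.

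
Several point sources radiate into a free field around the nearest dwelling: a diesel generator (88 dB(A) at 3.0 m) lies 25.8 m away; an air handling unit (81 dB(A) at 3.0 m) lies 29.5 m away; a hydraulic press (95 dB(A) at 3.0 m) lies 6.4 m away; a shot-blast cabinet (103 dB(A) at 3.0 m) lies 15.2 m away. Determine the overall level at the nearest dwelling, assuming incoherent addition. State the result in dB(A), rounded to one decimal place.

91.7 dB(A)

First find each source's level at the receiver (point-source: −20·log₁₀(r/r_ref)), then combine on an intensity basis.
diesel generator: 88 − 20·log₁₀(25.8/3.0) = 88 − 18.69 = 69.31 dB(A).
air handling unit: 81 − 20·log₁₀(29.5/3.0) = 81 − 19.85 = 61.15 dB(A).
hydraulic press: 95 − 20·log₁₀(6.4/3.0) = 95 − 6.58 = 88.42 dB(A).
shot-blast cabinet: 103 − 20·log₁₀(15.2/3.0) = 103 − 14.09 = 88.91 dB(A).
Σ 10^(L/10) = 1.482e+09 → L_total = 10·log₁₀(1.482e+09) = 91.71 dB(A).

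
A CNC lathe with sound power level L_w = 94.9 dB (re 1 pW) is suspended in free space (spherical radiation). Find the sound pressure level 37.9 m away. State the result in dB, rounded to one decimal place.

L_p = L_w − 10·log₁₀(4π·r²) with r = 37.9 m.
4π·r² = 1.805e+04 m², 10·log₁₀ of that is 42.565 dB.
L_p = 94.9 − 42.565 = 52.34 dB.

52.3 dB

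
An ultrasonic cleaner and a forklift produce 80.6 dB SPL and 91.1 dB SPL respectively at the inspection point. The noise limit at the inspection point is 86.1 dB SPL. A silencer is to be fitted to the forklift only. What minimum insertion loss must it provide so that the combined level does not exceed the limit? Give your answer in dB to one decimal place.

6.4 dB

The untreated sources together contribute 10^(80.6/10) = 1.148e+08, i.e. 80.60 dB SPL.
The limit corresponds to 10^(86.1/10) = 4.074e+08; subtracting the fixed part leaves 2.926e+08 for the forklift, i.e. 84.66 dB SPL.
So the forklift must be reduced from 91.1 to 84.66 dB SPL: IL = 6.44 dB.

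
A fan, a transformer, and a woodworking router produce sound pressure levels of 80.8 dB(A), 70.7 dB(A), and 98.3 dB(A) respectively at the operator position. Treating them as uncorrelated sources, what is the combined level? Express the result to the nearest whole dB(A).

98 dB(A)

For uncorrelated sources the intensities add, so convert each level to linear form, sum, and take 10·log₁₀ of the total.
Σ 10^(L/10) = 10^(80.8/10) + 10^(70.7/10) + 10^(98.3/10) = 6.893e+09.
L_total = 10·log₁₀(6.893e+09) = 98.38 dB(A).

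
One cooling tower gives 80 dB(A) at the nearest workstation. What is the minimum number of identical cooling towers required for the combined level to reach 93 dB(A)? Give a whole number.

20

Need L₁ + 10·log₁₀ N ≥ 93, i.e. log₁₀ N ≥ 1.30.
N ≥ 10^(13.0/10) = 19.953, so N = 20.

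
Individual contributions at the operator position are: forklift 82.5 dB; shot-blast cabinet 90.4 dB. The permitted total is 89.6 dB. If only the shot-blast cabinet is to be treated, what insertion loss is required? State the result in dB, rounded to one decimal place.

The untreated sources together contribute 10^(82.5/10) = 1.778e+08, i.e. 82.50 dB.
To meet 89.6 dB overall, the treated shot-blast cabinet may contribute at most 10^(89.6/10) − 1.778e+08 = 7.342e+08, i.e. 88.66 dB.
Required insertion loss = 90.4 − 88.66 = 1.74 dB.

1.7 dB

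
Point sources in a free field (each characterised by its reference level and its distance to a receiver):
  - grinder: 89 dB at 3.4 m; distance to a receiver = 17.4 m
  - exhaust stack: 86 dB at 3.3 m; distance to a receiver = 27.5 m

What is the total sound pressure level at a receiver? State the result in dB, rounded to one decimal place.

75.6 dB

Propagate each source to the receiver with L = L_ref − 20·log₁₀(r/r_ref), then add intensities.
grinder: 89 − 20·log₁₀(17.4/3.4) = 89 − 14.18 = 74.82 dB.
exhaust stack: 86 − 20·log₁₀(27.5/3.3) = 86 − 18.42 = 67.58 dB.
Σ 10^(L/10) = 3.606e+07 → L_total = 10·log₁₀(3.606e+07) = 75.57 dB.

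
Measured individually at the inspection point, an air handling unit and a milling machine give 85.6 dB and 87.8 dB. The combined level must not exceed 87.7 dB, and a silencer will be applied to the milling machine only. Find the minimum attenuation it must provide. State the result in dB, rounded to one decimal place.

4.3 dB

Everything except the milling machine sums to 10^(85.6/10) = 3.631e+08 in linear terms, 85.60 dB.
The limit corresponds to 10^(87.7/10) = 5.888e+08; subtracting the fixed part leaves 2.258e+08 for the milling machine, i.e. 83.54 dB.
So the milling machine must be reduced from 87.8 to 83.54 dB: IL = 4.26 dB.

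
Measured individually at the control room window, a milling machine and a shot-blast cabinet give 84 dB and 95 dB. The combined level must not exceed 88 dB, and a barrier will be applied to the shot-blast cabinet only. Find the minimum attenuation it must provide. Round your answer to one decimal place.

The untreated sources together contribute 10^(84/10) = 2.512e+08, i.e. 84.00 dB.
To meet 88 dB overall, the treated shot-blast cabinet may contribute at most 10^(88/10) − 2.512e+08 = 3.798e+08, i.e. 85.80 dB.
Required insertion loss = 95 − 85.80 = 9.20 dB.

9.2 dB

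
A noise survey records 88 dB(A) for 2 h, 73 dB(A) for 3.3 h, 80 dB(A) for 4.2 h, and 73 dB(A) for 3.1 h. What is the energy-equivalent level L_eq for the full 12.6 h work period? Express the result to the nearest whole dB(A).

The energy average is taken in the linear domain: L_eq = 10·log₁₀[(Σ tᵢ·10^(Lᵢ/10))/T], T = 12.6 h.
Σ tᵢ·10^(Lᵢ/10) = 2·10^(88/10) + 3.3·10^(73/10) + 4.2·10^(80/10) + 3.1·10^(73/10) = 1.810e+09.
L_eq = 10·log₁₀(1.810e+09/12.6) = 81.57 dB(A).

82 dB(A)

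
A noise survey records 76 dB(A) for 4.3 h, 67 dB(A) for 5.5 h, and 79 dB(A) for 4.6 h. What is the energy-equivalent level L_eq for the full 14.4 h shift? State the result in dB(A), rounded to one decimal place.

L_eq = 10·log₁₀[(1/T)·Σ tᵢ·10^(Lᵢ/10)] with T = 14.4 h.
Σ tᵢ·10^(Lᵢ/10) = 4.3·10^(76/10) + 5.5·10^(67/10) + 4.6·10^(79/10) = 5.641e+08.
L_eq = 10·log₁₀(5.641e+08/14.4) = 75.93 dB(A).

75.9 dB(A)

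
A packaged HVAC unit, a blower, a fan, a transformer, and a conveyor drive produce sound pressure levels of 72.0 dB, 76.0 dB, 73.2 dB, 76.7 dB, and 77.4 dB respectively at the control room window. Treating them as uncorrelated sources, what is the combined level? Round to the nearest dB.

83 dB

Incoherent sources combine by intensity addition: L_total = 10·log₁₀(Σ 10^(L_i/10)).
Σ 10^(L/10) = 10^(72.0/10) + 10^(76.0/10) + 10^(73.2/10) + 10^(76.7/10) + 10^(77.4/10) = 1.783e+08.
L_total = 10·log₁₀(1.783e+08) = 82.51 dB.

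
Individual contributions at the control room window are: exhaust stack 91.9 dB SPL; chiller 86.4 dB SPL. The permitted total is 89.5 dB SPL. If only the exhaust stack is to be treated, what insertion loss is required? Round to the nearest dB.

Everything except the exhaust stack sums to 10^(86.4/10) = 4.365e+08 in linear terms, 86.40 dB SPL.
The limit corresponds to 10^(89.5/10) = 8.913e+08; subtracting the fixed part leaves 4.547e+08 for the exhaust stack, i.e. 86.58 dB SPL.
Required insertion loss = 91.9 − 86.58 = 5.32 dB.

5 dB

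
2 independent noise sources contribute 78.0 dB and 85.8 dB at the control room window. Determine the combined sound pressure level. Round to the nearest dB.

86 dB

For uncorrelated sources the intensities add, so convert each level to linear form, sum, and take 10·log₁₀ of the total.
Σ 10^(L/10) = 10^(78.0/10) + 10^(85.8/10) = 4.433e+08.
L_total = 10·log₁₀(4.433e+08) = 86.47 dB.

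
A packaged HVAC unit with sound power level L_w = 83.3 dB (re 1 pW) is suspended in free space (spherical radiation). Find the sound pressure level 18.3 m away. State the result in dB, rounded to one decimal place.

47.1 dB

The power spreads over a sphere of area 4π·r², so L_p = L_w − 10·log₁₀(4π·r²).
4π·r² = 4208 m², 10·log₁₀ of that is 36.241 dB.
L_p = 83.3 − 36.241 = 47.06 dB.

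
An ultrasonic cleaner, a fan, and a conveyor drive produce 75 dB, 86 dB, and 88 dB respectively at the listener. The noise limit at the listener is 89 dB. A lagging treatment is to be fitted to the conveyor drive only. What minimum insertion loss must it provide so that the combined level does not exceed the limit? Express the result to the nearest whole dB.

Fixed contribution from the other sources: Σ 10^(L/10) = 10^(75/10) + 10^(86/10) = 4.297e+08 (86.33 dB).
To meet 89 dB overall, the treated conveyor drive may contribute at most 10^(89/10) − 4.297e+08 = 3.646e+08, i.e. 85.62 dB.
Required insertion loss = 88 − 85.62 = 2.38 dB.

2 dB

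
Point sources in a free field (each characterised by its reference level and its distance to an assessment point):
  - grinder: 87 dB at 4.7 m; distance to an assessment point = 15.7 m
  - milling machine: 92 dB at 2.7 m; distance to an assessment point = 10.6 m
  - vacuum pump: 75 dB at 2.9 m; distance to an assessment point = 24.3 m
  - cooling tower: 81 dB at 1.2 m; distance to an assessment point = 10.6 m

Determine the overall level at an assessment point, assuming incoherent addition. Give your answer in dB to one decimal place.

81.8 dB

Apply inverse-square spreading to bring every level to the receiver, then sum 10^(L/10).
grinder: 87 − 20·log₁₀(15.7/4.7) = 87 − 10.48 = 76.52 dB.
milling machine: 92 − 20·log₁₀(10.6/2.7) = 92 − 11.88 = 80.12 dB.
vacuum pump: 75 − 20·log₁₀(24.3/2.9) = 75 − 18.46 = 56.54 dB.
cooling tower: 81 − 20·log₁₀(10.6/1.2) = 81 − 18.92 = 62.08 dB.
Σ 10^(L/10) = 1.498e+08 → L_total = 10·log₁₀(1.498e+08) = 81.76 dB.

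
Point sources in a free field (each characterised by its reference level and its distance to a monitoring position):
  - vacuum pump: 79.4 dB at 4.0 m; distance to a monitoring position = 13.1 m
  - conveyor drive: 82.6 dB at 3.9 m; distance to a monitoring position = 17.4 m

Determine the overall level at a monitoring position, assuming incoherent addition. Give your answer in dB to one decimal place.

Propagate each source to the receiver with L = L_ref − 20·log₁₀(r/r_ref), then add intensities.
vacuum pump: 79.4 − 20·log₁₀(13.1/4.0) = 79.4 − 10.30 = 69.10 dB.
conveyor drive: 82.6 − 20·log₁₀(17.4/3.9) = 82.6 − 12.99 = 69.61 dB.
Σ 10^(L/10) = 1.726e+07 → L_total = 10·log₁₀(1.726e+07) = 72.37 dB.

72.4 dB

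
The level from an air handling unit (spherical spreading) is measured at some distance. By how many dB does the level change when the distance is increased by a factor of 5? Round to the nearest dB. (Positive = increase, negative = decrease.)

-14 dB

Point-source spreading: ΔL = −20·log₁₀(r₂/r₁).
ΔL = −20·log₁₀(5) = -13.98 dB.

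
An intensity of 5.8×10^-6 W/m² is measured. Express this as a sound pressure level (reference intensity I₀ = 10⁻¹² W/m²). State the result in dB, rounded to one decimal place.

I/I₀ = 5.8×10^-6/10⁻¹² = 5.8×10^6, and L = 10·log₁₀(I/I₀).
L = 10·(0.7634 + 6) = 67.63 dB.

67.6 dB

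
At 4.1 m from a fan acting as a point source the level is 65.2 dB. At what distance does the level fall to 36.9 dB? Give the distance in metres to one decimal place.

The 28.3 dB drop corresponds to a distance ratio of 10^(28.3/20) for a point source.
r₂ = 4.1·10^((65.2−36.9)/20) = 4.1·10^(28.3/20) = 106.61 m.

106.6 m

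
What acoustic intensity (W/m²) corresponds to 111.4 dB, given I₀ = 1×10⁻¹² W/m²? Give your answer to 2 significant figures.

I/I₀ = 10^(111.4/10) = 1.38e+11, so I = 1.38e+11 × 10⁻¹² W/m².

0.14 W/m²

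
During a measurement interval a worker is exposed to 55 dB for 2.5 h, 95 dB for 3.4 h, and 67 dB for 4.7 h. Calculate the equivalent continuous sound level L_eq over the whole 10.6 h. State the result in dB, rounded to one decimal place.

The energy average is taken in the linear domain: L_eq = 10·log₁₀[(Σ tᵢ·10^(Lᵢ/10))/T], T = 10.6 h.
Σ tᵢ·10^(Lᵢ/10) = 2.5·10^(55/10) + 3.4·10^(95/10) + 4.7·10^(67/10) = 1.078e+10.
L_eq = 10·log₁₀(1.078e+10/10.6) = 90.07 dB.

90.1 dB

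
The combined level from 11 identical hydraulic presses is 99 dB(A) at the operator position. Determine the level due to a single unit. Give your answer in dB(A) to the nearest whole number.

89 dB(A)

Dividing the total intensity by 11 lowers the level by 10·log₁₀ 11 = 10.414 dB: L₁ = 99 − 10.414.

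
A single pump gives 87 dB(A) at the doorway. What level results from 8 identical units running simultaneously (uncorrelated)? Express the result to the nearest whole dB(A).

96 dB(A)

With 8 equal, uncorrelated contributions the intensity is 8× that of one unit, giving a rise of 10·log₁₀ 8.
L_total = 87 + 10·log₁₀(8) = 87 + 9.031 = 96.03 dB(A).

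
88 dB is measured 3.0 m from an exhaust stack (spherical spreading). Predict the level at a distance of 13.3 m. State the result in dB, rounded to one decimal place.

For a point source, L₂ = L₁ − 20·log₁₀(r₂/r₁).
L₂ = 88 − 20·log₁₀(13.3/3.0) = 88 − 12.935 = 75.07 dB.

75.1 dB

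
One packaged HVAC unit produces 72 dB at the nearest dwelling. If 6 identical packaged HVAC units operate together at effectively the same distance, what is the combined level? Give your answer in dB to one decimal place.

79.8 dB

L_total = L₁ + 10·log₁₀ N for N identical incoherent sources.
L_total = 72 + 10·log₁₀(6) = 72 + 7.782 = 79.78 dB.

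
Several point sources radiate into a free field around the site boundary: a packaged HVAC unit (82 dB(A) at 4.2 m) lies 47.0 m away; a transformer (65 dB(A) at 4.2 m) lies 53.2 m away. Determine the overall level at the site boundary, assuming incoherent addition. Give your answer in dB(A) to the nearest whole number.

First find each source's level at the receiver (point-source: −20·log₁₀(r/r_ref)), then combine on an intensity basis.
packaged HVAC unit: 82 − 20·log₁₀(47.0/4.2) = 82 − 20.98 = 61.02 dB(A).
transformer: 65 − 20·log₁₀(53.2/4.2) = 65 − 22.05 = 42.95 dB(A).
Σ 10^(L/10) = 1.285e+06 → L_total = 10·log₁₀(1.285e+06) = 61.09 dB(A).

61 dB(A)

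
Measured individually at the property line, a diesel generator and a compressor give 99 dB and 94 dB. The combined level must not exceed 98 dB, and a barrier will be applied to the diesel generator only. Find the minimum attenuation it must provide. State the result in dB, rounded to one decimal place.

Everything except the diesel generator sums to 10^(94/10) = 2.512e+09 in linear terms, 94.00 dB.
The limit corresponds to 10^(98/10) = 6.310e+09; subtracting the fixed part leaves 3.798e+09 for the diesel generator, i.e. 95.80 dB.
Required insertion loss = 99 − 95.80 = 3.20 dB.

3.2 dB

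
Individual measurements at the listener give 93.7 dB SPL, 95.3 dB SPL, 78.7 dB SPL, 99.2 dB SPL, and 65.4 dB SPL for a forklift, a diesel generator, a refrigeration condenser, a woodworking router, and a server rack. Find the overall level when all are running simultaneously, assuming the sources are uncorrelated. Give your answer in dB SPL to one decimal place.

101.5 dB SPL

Incoherent sources combine by intensity addition: L_total = 10·log₁₀(Σ 10^(L_i/10)).
Σ 10^(L/10) = 10^(93.7/10) + 10^(95.3/10) + 10^(78.7/10) + 10^(99.2/10) + 10^(65.4/10) = 1.413e+10.
L_total = 10·log₁₀(1.413e+10) = 101.50 dB SPL.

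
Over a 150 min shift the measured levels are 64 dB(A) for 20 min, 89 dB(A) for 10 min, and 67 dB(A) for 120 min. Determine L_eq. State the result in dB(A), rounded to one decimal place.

77.6 dB(A)

L_eq = 10·log₁₀[(1/T)·Σ tᵢ·10^(Lᵢ/10)] with T = 150 min.
Σ tᵢ·10^(Lᵢ/10) = 20·10^(64/10) + 10·10^(89/10) + 120·10^(67/10) = 8.595e+09.
L_eq = 10·log₁₀(8.595e+09/150) = 77.58 dB(A).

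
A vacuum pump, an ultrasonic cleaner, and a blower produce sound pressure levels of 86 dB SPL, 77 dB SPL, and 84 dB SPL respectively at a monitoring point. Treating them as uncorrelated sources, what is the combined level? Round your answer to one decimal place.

88.4 dB SPL

Incoherent sources combine by intensity addition: L_total = 10·log₁₀(Σ 10^(L_i/10)).
Σ 10^(L/10) = 10^(86/10) + 10^(77/10) + 10^(84/10) = 6.994e+08.
L_total = 10·log₁₀(6.994e+08) = 88.45 dB SPL.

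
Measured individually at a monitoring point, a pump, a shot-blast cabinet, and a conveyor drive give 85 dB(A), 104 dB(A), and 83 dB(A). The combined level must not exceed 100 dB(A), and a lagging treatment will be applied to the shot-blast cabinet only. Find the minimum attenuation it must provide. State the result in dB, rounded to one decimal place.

The untreated sources together contribute 10^(85/10) + 10^(83/10) = 5.158e+08, i.e. 87.12 dB(A).
To meet 100 dB(A) overall, the treated shot-blast cabinet may contribute at most 10^(100/10) − 5.158e+08 = 9.484e+09, i.e. 99.77 dB(A).
Required insertion loss = 104 − 99.77 = 4.23 dB.

4.2 dB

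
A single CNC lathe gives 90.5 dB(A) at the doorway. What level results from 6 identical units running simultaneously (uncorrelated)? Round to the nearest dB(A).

98 dB(A)

N identical incoherent sources raise the level by 10·log₁₀ N.
L_total = 90.5 + 10·log₁₀(6) = 90.5 + 7.782 = 98.28 dB(A).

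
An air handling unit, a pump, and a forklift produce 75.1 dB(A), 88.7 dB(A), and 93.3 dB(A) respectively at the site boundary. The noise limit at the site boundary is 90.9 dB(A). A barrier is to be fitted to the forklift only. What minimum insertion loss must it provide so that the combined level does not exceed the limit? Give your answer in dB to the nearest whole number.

7 dB

Everything except the forklift sums to 10^(75.1/10) + 10^(88.7/10) = 7.737e+08 in linear terms, 88.89 dB(A).
The limit corresponds to 10^(90.9/10) = 1.230e+09; subtracting the fixed part leaves 4.566e+08 for the forklift, i.e. 86.60 dB(A).
Required insertion loss = 93.3 − 86.60 = 6.70 dB.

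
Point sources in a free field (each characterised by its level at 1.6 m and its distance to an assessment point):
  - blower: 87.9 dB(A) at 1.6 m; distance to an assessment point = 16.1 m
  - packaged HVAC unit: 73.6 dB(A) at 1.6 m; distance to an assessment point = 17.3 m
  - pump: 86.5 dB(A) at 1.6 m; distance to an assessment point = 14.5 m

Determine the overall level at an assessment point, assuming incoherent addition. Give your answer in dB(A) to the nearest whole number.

71 dB(A)

Apply inverse-square spreading to bring every level to the receiver, then sum 10^(L/10).
blower: 87.9 − 20·log₁₀(16.1/1.6) = 87.9 − 20.05 = 67.85 dB(A).
packaged HVAC unit: 73.6 − 20·log₁₀(17.3/1.6) = 73.6 − 20.68 = 52.92 dB(A).
pump: 86.5 − 20·log₁₀(14.5/1.6) = 86.5 − 19.14 = 67.36 dB(A).
Σ 10^(L/10) = 1.172e+07 → L_total = 10·log₁₀(1.172e+07) = 70.69 dB(A).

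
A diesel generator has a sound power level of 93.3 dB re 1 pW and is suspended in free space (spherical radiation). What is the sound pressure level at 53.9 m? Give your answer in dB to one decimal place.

47.7 dB

The power spreads over a sphere of area 4π·r², so L_p = L_w − 10·log₁₀(4π·r²).
4π·r² = 3.651e+04 m², 10·log₁₀ of that is 45.624 dB.
L_p = 93.3 − 45.624 = 47.68 dB.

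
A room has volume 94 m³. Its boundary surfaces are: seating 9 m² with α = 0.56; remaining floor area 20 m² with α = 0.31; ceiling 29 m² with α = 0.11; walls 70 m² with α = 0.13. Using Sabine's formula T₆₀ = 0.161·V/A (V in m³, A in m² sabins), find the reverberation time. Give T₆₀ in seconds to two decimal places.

0.64 s

Summing Sᵢαᵢ: 9·0.56 + 20·0.31 + 29·0.11 + 70·0.13 = 23.53 m².
T₆₀ = 0.161 × 94 / 23.53 = 0.643 s.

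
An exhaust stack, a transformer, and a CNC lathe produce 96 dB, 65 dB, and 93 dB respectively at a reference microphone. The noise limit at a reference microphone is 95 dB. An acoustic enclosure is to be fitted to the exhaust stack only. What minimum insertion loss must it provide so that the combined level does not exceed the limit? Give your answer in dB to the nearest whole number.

5 dB

Fixed contribution from the other sources: Σ 10^(L/10) = 10^(65/10) + 10^(93/10) = 1.998e+09 (93.01 dB).
To meet 95 dB overall, the treated exhaust stack may contribute at most 10^(95/10) − 1.998e+09 = 1.164e+09, i.e. 90.66 dB.
So the exhaust stack must be reduced from 96 to 90.66 dB: IL = 5.34 dB.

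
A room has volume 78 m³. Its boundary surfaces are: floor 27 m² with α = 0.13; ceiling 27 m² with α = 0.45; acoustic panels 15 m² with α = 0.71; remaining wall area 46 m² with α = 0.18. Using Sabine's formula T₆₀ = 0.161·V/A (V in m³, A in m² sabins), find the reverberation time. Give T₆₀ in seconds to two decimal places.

0.36 s

A = Σ Sᵢαᵢ = 27·0.13 + 27·0.45 + 15·0.71 + 46·0.18 = 34.59 m².
T₆₀ = 0.161 × 78 / 34.59 = 0.363 s.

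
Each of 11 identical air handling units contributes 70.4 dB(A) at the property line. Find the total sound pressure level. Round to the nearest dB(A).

N identical incoherent sources raise the level by 10·log₁₀ N.
L_total = 70.4 + 10·log₁₀(11) = 70.4 + 10.414 = 80.81 dB(A).

81 dB(A)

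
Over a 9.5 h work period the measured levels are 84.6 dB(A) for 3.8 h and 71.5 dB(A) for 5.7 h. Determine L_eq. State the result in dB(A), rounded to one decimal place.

80.9 dB(A)

L_eq = 10·log₁₀[(1/T)·Σ tᵢ·10^(Lᵢ/10)] with T = 9.5 h.
Σ tᵢ·10^(Lᵢ/10) = 3.8·10^(84.6/10) + 5.7·10^(71.5/10) = 1.176e+09.
L_eq = 10·log₁₀(1.176e+09/9.5) = 80.93 dB(A).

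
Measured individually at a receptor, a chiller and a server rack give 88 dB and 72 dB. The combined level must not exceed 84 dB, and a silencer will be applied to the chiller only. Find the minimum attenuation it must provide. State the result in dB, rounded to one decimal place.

The untreated sources together contribute 10^(72/10) = 1.585e+07, i.e. 72.00 dB.
To meet 84 dB overall, the treated chiller may contribute at most 10^(84/10) − 1.585e+07 = 2.353e+08, i.e. 83.72 dB.
So the chiller must be reduced from 88 to 83.72 dB: IL = 4.28 dB.

4.3 dB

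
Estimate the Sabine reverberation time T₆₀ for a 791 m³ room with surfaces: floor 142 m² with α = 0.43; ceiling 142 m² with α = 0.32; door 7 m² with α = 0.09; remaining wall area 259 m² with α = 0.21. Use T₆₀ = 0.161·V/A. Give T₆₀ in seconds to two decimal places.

0.79 s

Total absorption A = 142·0.43 + 142·0.32 + 7·0.09 + 259·0.21 = 161.52 m² sabins.
T₆₀ = 0.161·V/A = 0.161·791/161.52 = 0.788 s.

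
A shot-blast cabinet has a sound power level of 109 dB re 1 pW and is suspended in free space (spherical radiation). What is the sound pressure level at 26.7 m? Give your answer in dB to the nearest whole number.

69 dB

L_p = L_w − 10·log₁₀(4π·r²) with r = 26.7 m.
4π·r² = 8958 m², 10·log₁₀ of that is 39.522 dB.
L_p = 109 − 39.522 = 69.48 dB.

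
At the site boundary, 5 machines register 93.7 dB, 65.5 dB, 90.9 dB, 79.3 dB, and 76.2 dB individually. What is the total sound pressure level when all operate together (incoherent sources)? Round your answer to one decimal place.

Incoherent sources combine by intensity addition: L_total = 10·log₁₀(Σ 10^(L_i/10)).
Σ 10^(L/10) = 10^(93.7/10) + 10^(65.5/10) + 10^(90.9/10) + 10^(79.3/10) + 10^(76.2/10) = 3.705e+09.
L_total = 10·log₁₀(3.705e+09) = 95.69 dB.

95.7 dB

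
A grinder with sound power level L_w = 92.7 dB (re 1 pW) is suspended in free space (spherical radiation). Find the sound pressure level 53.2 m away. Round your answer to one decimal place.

47.2 dB

L_p = L_w − 10·log₁₀(4π·r²) with r = 53.2 m.
4π·r² = 3.557e+04 m², 10·log₁₀ of that is 45.510 dB.
L_p = 92.7 − 45.510 = 47.19 dB.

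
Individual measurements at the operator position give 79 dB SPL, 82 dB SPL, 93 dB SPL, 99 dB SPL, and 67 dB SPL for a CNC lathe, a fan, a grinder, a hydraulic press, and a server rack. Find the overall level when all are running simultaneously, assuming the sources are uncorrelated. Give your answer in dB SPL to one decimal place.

For uncorrelated sources the intensities add, so convert each level to linear form, sum, and take 10·log₁₀ of the total.
Σ 10^(L/10) = 10^(79/10) + 10^(82/10) + 10^(93/10) + 10^(99/10) + 10^(67/10) = 1.018e+10.
L_total = 10·log₁₀(1.018e+10) = 100.08 dB SPL.

100.1 dB SPL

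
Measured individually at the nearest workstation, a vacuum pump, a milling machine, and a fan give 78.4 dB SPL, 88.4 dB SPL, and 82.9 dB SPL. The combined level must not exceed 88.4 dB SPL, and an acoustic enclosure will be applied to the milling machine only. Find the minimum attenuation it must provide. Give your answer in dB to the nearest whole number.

Everything except the milling machine sums to 10^(78.4/10) + 10^(82.9/10) = 2.642e+08 in linear terms, 84.22 dB SPL.
To meet 88.4 dB SPL overall, the treated milling machine may contribute at most 10^(88.4/10) − 2.642e+08 = 4.277e+08, i.e. 86.31 dB SPL.
Required insertion loss = 88.4 − 86.31 = 2.09 dB.

2 dB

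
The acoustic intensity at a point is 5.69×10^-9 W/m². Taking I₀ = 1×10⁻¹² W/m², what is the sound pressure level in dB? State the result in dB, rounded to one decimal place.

I/I₀ = 5.69×10^-9/10⁻¹² = 5.69×10^3, and L = 10·log₁₀(I/I₀).
L = 10·(0.7551 + 3) = 37.55 dB.

37.6 dB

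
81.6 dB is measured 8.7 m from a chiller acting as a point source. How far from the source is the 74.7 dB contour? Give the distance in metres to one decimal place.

The 6.9 dB drop corresponds to a distance ratio of 10^(6.9/20) for a point source.
r₂ = 8.7·10^((81.6−74.7)/20) = 8.7·10^(6.9/20) = 19.25 m.

19.3 m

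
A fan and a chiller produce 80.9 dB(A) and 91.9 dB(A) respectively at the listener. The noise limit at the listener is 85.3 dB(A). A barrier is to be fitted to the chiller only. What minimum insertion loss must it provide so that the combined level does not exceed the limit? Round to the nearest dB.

Everything except the chiller sums to 10^(80.9/10) = 1.230e+08 in linear terms, 80.90 dB(A).
To meet 85.3 dB(A) overall, the treated chiller may contribute at most 10^(85.3/10) − 1.230e+08 = 2.158e+08, i.e. 83.34 dB(A).
So the chiller must be reduced from 91.9 to 83.34 dB(A): IL = 8.56 dB.

9 dB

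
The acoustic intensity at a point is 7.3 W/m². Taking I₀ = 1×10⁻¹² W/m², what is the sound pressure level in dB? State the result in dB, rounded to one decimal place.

Dividing by I₀ shifts the exponent by 12: I/I₀ = 7.3×10^12.
L = 10·(0.8633 + 12) = 128.63 dB.

128.6 dB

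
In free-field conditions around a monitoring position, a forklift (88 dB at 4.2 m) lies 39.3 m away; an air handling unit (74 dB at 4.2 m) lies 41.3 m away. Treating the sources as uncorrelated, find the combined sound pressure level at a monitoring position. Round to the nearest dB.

First find each source's level at the receiver (point-source: −20·log₁₀(r/r_ref)), then combine on an intensity basis.
forklift: 88 − 20·log₁₀(39.3/4.2) = 88 − 19.42 = 68.58 dB.
air handling unit: 74 − 20·log₁₀(41.3/4.2) = 74 − 19.85 = 54.15 dB.
Σ 10^(L/10) = 7.466e+06 → L_total = 10·log₁₀(7.466e+06) = 68.73 dB.

69 dB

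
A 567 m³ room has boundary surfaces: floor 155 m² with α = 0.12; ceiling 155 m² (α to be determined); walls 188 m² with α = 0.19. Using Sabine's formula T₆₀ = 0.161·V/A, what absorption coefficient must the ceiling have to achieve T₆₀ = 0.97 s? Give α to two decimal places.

Required total absorption A = 0.161·567/0.97 = 94.11 m².
Absorption from the other surfaces = 155·0.12 + 188·0.19 = 54.32 m², so the ceiling must supply 39.79 m² over 155 m².
α = 39.79/155 = 0.257.

0.26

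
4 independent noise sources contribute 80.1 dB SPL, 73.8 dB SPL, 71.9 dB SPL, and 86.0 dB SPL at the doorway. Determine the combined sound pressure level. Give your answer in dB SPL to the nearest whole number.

For uncorrelated sources the intensities add, so convert each level to linear form, sum, and take 10·log₁₀ of the total.
Σ 10^(L/10) = 10^(80.1/10) + 10^(73.8/10) + 10^(71.9/10) + 10^(86.0/10) = 5.399e+08.
L_total = 10·log₁₀(5.399e+08) = 87.32 dB SPL.

87 dB SPL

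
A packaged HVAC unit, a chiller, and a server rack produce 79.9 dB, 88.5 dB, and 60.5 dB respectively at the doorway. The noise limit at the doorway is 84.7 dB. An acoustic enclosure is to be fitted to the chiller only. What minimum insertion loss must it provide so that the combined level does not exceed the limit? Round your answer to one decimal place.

Fixed contribution from the other sources: Σ 10^(L/10) = 10^(79.9/10) + 10^(60.5/10) = 9.885e+07 (79.95 dB).
To meet 84.7 dB overall, the treated chiller may contribute at most 10^(84.7/10) − 9.885e+07 = 1.963e+08, i.e. 82.93 dB.
Required insertion loss = 88.5 − 82.93 = 5.57 dB.

5.6 dB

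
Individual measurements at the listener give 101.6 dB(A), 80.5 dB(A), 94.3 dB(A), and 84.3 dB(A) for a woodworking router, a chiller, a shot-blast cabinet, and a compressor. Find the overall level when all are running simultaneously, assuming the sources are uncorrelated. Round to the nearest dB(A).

For uncorrelated sources the intensities add, so convert each level to linear form, sum, and take 10·log₁₀ of the total.
Σ 10^(L/10) = 10^(101.6/10) + 10^(80.5/10) + 10^(94.3/10) + 10^(84.3/10) = 1.753e+10.
L_total = 10·log₁₀(1.753e+10) = 102.44 dB(A).

102 dB(A)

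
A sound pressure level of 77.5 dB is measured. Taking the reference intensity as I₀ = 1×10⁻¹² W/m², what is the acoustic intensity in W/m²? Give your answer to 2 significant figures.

5.6e-05 W/m²

L = 10·log₁₀(I/I₀) ⇒ I = I₀·10^(L/10) = 10⁻¹² × 10^7.75.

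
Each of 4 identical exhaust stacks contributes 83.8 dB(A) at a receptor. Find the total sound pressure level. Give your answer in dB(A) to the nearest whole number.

L_total = L₁ + 10·log₁₀ N for N identical incoherent sources.
L_total = 83.8 + 10·log₁₀(4) = 83.8 + 6.021 = 89.82 dB(A).

90 dB(A)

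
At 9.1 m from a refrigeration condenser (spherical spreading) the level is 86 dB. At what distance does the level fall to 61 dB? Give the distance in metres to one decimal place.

161.8 m

The 25.0 dB drop corresponds to a distance ratio of 10^(25.0/20) for a point source.
r₂ = 9.1·10^((86−61)/20) = 9.1·10^(25.0/20) = 161.82 m.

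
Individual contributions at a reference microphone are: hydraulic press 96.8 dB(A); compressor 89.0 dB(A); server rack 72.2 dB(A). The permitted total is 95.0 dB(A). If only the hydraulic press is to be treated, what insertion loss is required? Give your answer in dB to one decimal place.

3.1 dB

Everything except the hydraulic press sums to 10^(89.0/10) + 10^(72.2/10) = 8.109e+08 in linear terms, 89.09 dB(A).
To meet 95.0 dB(A) overall, the treated hydraulic press may contribute at most 10^(95.0/10) − 8.109e+08 = 2.351e+09, i.e. 93.71 dB(A).
So the hydraulic press must be reduced from 96.8 to 93.71 dB(A): IL = 3.09 dB.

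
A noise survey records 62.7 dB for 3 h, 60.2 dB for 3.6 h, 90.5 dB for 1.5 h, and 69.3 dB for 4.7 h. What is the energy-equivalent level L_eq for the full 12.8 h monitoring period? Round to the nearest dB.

Weight each interval's intensity by its duration and average over T = 12.8 h:
Σ tᵢ·10^(Lᵢ/10) = 3·10^(62.7/10) + 3.6·10^(60.2/10) + 1.5·10^(90.5/10) + 4.7·10^(69.3/10) = 1.732e+09.
L_eq = 10·log₁₀(1.732e+09/12.8) = 81.31 dB.

81 dB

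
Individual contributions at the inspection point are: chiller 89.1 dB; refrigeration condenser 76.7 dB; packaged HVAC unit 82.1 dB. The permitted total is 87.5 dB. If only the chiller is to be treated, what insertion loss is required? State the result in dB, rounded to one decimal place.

3.6 dB

The untreated sources together contribute 10^(76.7/10) + 10^(82.1/10) = 2.090e+08, i.e. 83.20 dB.
To meet 87.5 dB overall, the treated chiller may contribute at most 10^(87.5/10) − 2.090e+08 = 3.534e+08, i.e. 85.48 dB.
So the chiller must be reduced from 89.1 to 85.48 dB: IL = 3.62 dB.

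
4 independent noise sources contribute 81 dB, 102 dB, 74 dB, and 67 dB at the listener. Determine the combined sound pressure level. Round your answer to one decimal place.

Incoherent sources combine by intensity addition: L_total = 10·log₁₀(Σ 10^(L_i/10)).
Σ 10^(L/10) = 10^(81/10) + 10^(102/10) + 10^(74/10) + 10^(67/10) = 1.600e+10.
L_total = 10·log₁₀(1.600e+10) = 102.04 dB.

102.0 dB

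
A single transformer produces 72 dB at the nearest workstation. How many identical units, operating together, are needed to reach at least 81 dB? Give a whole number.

N identical sources give L₁ + 10·log₁₀ N, so require 10·log₁₀ N ≥ 81 − 72 = 9.0 dB.
N ≥ 10^(9.0/10) = 7.943, so N = 8.

8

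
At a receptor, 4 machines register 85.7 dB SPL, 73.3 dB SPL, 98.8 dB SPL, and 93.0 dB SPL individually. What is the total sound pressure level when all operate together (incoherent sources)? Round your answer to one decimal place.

100.0 dB SPL

For uncorrelated sources the intensities add, so convert each level to linear form, sum, and take 10·log₁₀ of the total.
Σ 10^(L/10) = 10^(85.7/10) + 10^(73.3/10) + 10^(98.8/10) + 10^(93.0/10) = 9.974e+09.
L_total = 10·log₁₀(9.974e+09) = 99.99 dB SPL.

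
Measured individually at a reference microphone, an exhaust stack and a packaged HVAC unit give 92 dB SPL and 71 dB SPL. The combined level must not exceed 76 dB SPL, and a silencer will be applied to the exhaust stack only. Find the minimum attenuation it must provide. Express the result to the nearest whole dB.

Everything except the exhaust stack sums to 10^(71/10) = 1.259e+07 in linear terms, 71.00 dB SPL.
The limit corresponds to 10^(76/10) = 3.981e+07; subtracting the fixed part leaves 2.722e+07 for the exhaust stack, i.e. 74.35 dB SPL.
Required insertion loss = 92 − 74.35 = 17.65 dB.

18 dB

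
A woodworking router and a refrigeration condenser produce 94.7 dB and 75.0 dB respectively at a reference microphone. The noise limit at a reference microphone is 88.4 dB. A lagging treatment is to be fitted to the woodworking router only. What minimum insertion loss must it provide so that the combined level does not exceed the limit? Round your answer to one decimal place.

The untreated sources together contribute 10^(75.0/10) = 3.162e+07, i.e. 75.00 dB.
The limit corresponds to 10^(88.4/10) = 6.918e+08; subtracting the fixed part leaves 6.602e+08 for the woodworking router, i.e. 88.20 dB.
Required insertion loss = 94.7 − 88.20 = 6.50 dB.

6.5 dB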